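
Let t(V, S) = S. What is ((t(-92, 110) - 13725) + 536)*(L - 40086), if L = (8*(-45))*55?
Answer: 783248994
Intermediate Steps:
L = -19800 (L = -360*55 = -19800)
((t(-92, 110) - 13725) + 536)*(L - 40086) = ((110 - 13725) + 536)*(-19800 - 40086) = (-13615 + 536)*(-59886) = -13079*(-59886) = 783248994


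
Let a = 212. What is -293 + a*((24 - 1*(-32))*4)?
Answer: 47195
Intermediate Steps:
-293 + a*((24 - 1*(-32))*4) = -293 + 212*((24 - 1*(-32))*4) = -293 + 212*((24 + 32)*4) = -293 + 212*(56*4) = -293 + 212*224 = -293 + 47488 = 47195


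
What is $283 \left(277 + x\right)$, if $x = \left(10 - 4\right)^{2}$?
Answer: $88579$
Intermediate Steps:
$x = 36$ ($x = 6^{2} = 36$)
$283 \left(277 + x\right) = 283 \left(277 + 36\right) = 283 \cdot 313 = 88579$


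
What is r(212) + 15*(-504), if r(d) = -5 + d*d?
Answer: 37379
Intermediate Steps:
r(d) = -5 + d²
r(212) + 15*(-504) = (-5 + 212²) + 15*(-504) = (-5 + 44944) - 7560 = 44939 - 7560 = 37379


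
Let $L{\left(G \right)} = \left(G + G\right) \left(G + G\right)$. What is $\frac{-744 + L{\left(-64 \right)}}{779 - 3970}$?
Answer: $- \frac{15640}{3191} \approx -4.9013$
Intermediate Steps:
$L{\left(G \right)} = 4 G^{2}$ ($L{\left(G \right)} = 2 G 2 G = 4 G^{2}$)
$\frac{-744 + L{\left(-64 \right)}}{779 - 3970} = \frac{-744 + 4 \left(-64\right)^{2}}{779 - 3970} = \frac{-744 + 4 \cdot 4096}{-3191} = \left(-744 + 16384\right) \left(- \frac{1}{3191}\right) = 15640 \left(- \frac{1}{3191}\right) = - \frac{15640}{3191}$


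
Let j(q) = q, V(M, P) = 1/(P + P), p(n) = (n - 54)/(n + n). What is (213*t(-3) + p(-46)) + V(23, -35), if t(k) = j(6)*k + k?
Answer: -7199803/1610 ≈ -4471.9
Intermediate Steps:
p(n) = (-54 + n)/(2*n) (p(n) = (-54 + n)/((2*n)) = (-54 + n)*(1/(2*n)) = (-54 + n)/(2*n))
V(M, P) = 1/(2*P)
t(k) = 7*k (t(k) = 6*k + k = 7*k)
(213*t(-3) + p(-46)) + V(23, -35) = (213*(7*(-3)) + (1/2)*(-54 - 46)/(-46)) + (1/2)/(-35) = (213*(-21) + (1/2)*(-1/46)*(-100)) + (1/2)*(-1/35) = (-4473 + 25/23) - 1/70 = -102854/23 - 1/70 = -7199803/1610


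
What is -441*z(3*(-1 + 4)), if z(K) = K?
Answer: -3969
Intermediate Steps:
-441*z(3*(-1 + 4)) = -1323*(-1 + 4) = -1323*3 = -441*9 = -3969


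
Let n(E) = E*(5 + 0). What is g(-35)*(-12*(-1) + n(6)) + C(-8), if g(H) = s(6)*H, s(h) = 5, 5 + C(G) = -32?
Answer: -7387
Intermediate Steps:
C(G) = -37 (C(G) = -5 - 32 = -37)
n(E) = 5*E (n(E) = E*5 = 5*E)
g(H) = 5*H
g(-35)*(-12*(-1) + n(6)) + C(-8) = (5*(-35))*(-12*(-1) + 5*6) - 37 = -175*(12 + 30) - 37 = -175*42 - 37 = -7350 - 37 = -7387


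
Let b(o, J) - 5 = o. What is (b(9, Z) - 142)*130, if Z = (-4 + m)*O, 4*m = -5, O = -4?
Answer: -16640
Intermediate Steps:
m = -5/4 (m = (¼)*(-5) = -5/4 ≈ -1.2500)
Z = 21 (Z = (-4 - 5/4)*(-4) = -21/4*(-4) = 21)
b(o, J) = 5 + o
(b(9, Z) - 142)*130 = ((5 + 9) - 142)*130 = (14 - 142)*130 = -128*130 = -16640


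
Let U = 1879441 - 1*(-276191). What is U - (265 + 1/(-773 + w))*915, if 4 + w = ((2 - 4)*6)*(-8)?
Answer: 434286944/227 ≈ 1.9132e+6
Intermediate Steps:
U = 2155632 (U = 1879441 + 276191 = 2155632)
w = 92 (w = -4 + ((2 - 4)*6)*(-8) = -4 - 2*6*(-8) = -4 - 12*(-8) = -4 + 96 = 92)
U - (265 + 1/(-773 + w))*915 = 2155632 - (265 + 1/(-773 + 92))*915 = 2155632 - (265 + 1/(-681))*915 = 2155632 - (265 - 1/681)*915 = 2155632 - 180464*915/681 = 2155632 - 1*55041520/227 = 2155632 - 55041520/227 = 434286944/227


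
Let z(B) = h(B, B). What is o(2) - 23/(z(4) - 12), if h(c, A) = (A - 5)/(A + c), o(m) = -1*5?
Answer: -301/97 ≈ -3.1031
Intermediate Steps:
o(m) = -5
h(c, A) = (-5 + A)/(A + c)
z(B) = (-5 + B)/(2*B) (z(B) = (-5 + B)/(B + B) = (-5 + B)/((2*B)) = (1/(2*B))*(-5 + B) = (-5 + B)/(2*B))
o(2) - 23/(z(4) - 12) = -5 - 23/((1/2)*(-5 + 4)/4 - 12) = -5 - 23/((1/2)*(1/4)*(-1) - 12) = -5 - 23/(-1/8 - 12) = -5 - 23/(-97/8) = -5 - 8/97*(-23) = -5 + 184/97 = -301/97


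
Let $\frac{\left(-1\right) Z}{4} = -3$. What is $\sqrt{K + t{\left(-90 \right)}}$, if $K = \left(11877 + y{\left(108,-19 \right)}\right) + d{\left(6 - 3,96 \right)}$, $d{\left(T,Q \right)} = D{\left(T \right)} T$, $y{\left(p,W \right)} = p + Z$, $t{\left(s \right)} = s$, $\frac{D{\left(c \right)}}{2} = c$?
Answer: $15 \sqrt{53} \approx 109.2$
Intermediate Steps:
$Z = 12$ ($Z = \left(-4\right) \left(-3\right) = 12$)
$D{\left(c \right)} = 2 c$
$y{\left(p,W \right)} = 12 + p$ ($y{\left(p,W \right)} = p + 12 = 12 + p$)
$d{\left(T,Q \right)} = 2 T^{2}$ ($d{\left(T,Q \right)} = 2 T T = 2 T^{2}$)
$K = 12015$ ($K = \left(11877 + \left(12 + 108\right)\right) + 2 \left(6 - 3\right)^{2} = \left(11877 + 120\right) + 2 \left(6 - 3\right)^{2} = 11997 + 2 \cdot 3^{2} = 11997 + 2 \cdot 9 = 11997 + 18 = 12015$)
$\sqrt{K + t{\left(-90 \right)}} = \sqrt{12015 - 90} = \sqrt{11925} = 15 \sqrt{53}$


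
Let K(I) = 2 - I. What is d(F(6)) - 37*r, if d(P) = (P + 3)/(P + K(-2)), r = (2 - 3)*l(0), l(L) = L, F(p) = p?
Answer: 9/10 ≈ 0.90000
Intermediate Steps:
r = 0 (r = (2 - 3)*0 = -1*0 = 0)
d(P) = (3 + P)/(4 + P) (d(P) = (P + 3)/(P + (2 - 1*(-2))) = (3 + P)/(P + (2 + 2)) = (3 + P)/(P + 4) = (3 + P)/(4 + P))
d(F(6)) - 37*r = (3 + 6)/(4 + 6) - 37*0 = 9/10 + 0 = 9/10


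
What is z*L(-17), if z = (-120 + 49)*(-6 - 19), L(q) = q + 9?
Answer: -14200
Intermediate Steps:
L(q) = 9 + q
z = 1775 (z = -71*(-25) = 1775)
z*L(-17) = 1775*(9 - 17) = 1775*(-8) = -14200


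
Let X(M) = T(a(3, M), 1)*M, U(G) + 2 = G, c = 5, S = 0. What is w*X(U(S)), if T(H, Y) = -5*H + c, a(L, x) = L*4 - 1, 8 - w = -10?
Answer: 1800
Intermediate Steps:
U(G) = -2 + G
w = 18 (w = 8 - 1*(-10) = 8 + 10 = 18)
a(L, x) = -1 + 4*L (a(L, x) = 4*L - 1 = -1 + 4*L)
T(H, Y) = 5 - 5*H (T(H, Y) = -5*H + 5 = 5 - 5*H)
X(M) = -50*M (X(M) = (5 - 5*(-1 + 4*3))*M = (5 - 5*(-1 + 12))*M = (5 - 5*11)*M = (5 - 55)*M = -50*M)
w*X(U(S)) = 18*(-50*(-2 + 0)) = 18*(-50*(-2)) = 18*100 = 1800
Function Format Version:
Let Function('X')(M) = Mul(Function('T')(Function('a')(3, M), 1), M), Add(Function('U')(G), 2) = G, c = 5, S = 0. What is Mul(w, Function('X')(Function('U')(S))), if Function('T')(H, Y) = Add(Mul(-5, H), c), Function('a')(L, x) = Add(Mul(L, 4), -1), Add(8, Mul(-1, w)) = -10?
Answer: 1800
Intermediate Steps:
Function('U')(G) = Add(-2, G)
w = 18 (w = Add(8, Mul(-1, -10)) = Add(8, 10) = 18)
Function('a')(L, x) = Add(-1, Mul(4, L)) (Function('a')(L, x) = Add(Mul(4, L), -1) = Add(-1, Mul(4, L)))
Function('T')(H, Y) = Add(5, Mul(-5, H)) (Function('T')(H, Y) = Add(Mul(-5, H), 5) = Add(5, Mul(-5, H)))
Function('X')(M) = Mul(-50, M) (Function('X')(M) = Mul(Add(5, Mul(-5, Add(-1, Mul(4, 3)))), M) = Mul(Add(5, Mul(-5, Add(-1, 12))), M) = Mul(Add(5, Mul(-5, 11)), M) = Mul(Add(5, -55), M) = Mul(-50, M))
Mul(w, Function('X')(Function('U')(S))) = Mul(18, Mul(-50, Add(-2, 0))) = Mul(18, Mul(-50, -2)) = Mul(18, 100) = 1800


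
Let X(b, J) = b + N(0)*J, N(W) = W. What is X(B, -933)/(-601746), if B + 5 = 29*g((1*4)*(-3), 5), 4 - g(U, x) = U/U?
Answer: -41/300873 ≈ -0.00013627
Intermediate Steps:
g(U, x) = 3 (g(U, x) = 4 - U/U = 4 - 1*1 = 4 - 1 = 3)
B = 82 (B = -5 + 29*3 = -5 + 87 = 82)
X(b, J) = b (X(b, J) = b + 0*J = b + 0 = b)
X(B, -933)/(-601746) = 82/(-601746) = 82*(-1/601746) = -41/300873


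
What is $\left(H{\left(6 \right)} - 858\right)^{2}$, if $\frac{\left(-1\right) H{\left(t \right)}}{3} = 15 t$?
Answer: $1272384$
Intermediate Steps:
$H{\left(t \right)} = - 45 t$ ($H{\left(t \right)} = - 3 \cdot 15 t = - 45 t$)
$\left(H{\left(6 \right)} - 858\right)^{2} = \left(\left(-45\right) 6 - 858\right)^{2} = \left(-270 - 858\right)^{2} = \left(-1128\right)^{2} = 1272384$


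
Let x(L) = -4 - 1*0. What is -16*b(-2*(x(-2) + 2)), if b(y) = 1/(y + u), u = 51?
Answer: -16/55 ≈ -0.29091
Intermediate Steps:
x(L) = -4 (x(L) = -4 + 0 = -4)
b(y) = 1/(51 + y) (b(y) = 1/(y + 51) = 1/(51 + y))
-16*b(-2*(x(-2) + 2)) = -16/(51 - 2*(-4 + 2)) = -16/(51 - 2*(-2)) = -16/(51 + 4) = -16/55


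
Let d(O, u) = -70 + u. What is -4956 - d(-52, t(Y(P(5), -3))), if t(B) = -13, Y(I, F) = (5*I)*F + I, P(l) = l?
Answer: -4873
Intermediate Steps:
Y(I, F) = I + 5*F*I (Y(I, F) = 5*F*I + I = I + 5*F*I)
-4956 - d(-52, t(Y(P(5), -3))) = -4956 - (-70 - 13) = -4956 - 1*(-83) = -4956 + 83 = -4873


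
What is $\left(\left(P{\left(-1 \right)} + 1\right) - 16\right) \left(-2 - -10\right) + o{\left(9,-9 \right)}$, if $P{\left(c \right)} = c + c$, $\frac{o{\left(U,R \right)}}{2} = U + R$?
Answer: $-136$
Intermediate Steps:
$o{\left(U,R \right)} = 2 R + 2 U$ ($o{\left(U,R \right)} = 2 \left(U + R\right) = 2 \left(R + U\right) = 2 R + 2 U$)
$P{\left(c \right)} = 2 c$
$\left(\left(P{\left(-1 \right)} + 1\right) - 16\right) \left(-2 - -10\right) + o{\left(9,-9 \right)} = \left(\left(2 \left(-1\right) + 1\right) - 16\right) \left(-2 - -10\right) + \left(2 \left(-9\right) + 2 \cdot 9\right) = \left(\left(-2 + 1\right) - 16\right) \left(-2 + 10\right) + \left(-18 + 18\right) = \left(-1 - 16\right) 8 + 0 = \left(-17\right) 8 + 0 = -136 + 0 = -136$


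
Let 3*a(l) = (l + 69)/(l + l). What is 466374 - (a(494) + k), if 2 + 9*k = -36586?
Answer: 1394381621/2964 ≈ 4.7044e+5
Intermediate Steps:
k = -12196/3 (k = -2/9 + (1/9)*(-36586) = -2/9 - 36586/9 = -12196/3 ≈ -4065.3)
a(l) = (69 + l)/(6*l) (a(l) = ((l + 69)/(l + l))/3 = ((69 + l)/((2*l)))/3 = ((69 + l)*(1/(2*l)))/3 = ((69 + l)/(2*l))/3 = (69 + l)/(6*l))
466374 - (a(494) + k) = 466374 - ((1/6)*(69 + 494)/494 - 12196/3) = 466374 - ((1/6)*(1/494)*563 - 12196/3) = 466374 - (563/2964 - 12196/3) = 466374 - 1*(-12049085/2964) = 466374 + 12049085/2964 = 1394381621/2964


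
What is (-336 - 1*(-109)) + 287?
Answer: 60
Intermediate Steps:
(-336 - 1*(-109)) + 287 = (-336 + 109) + 287 = -227 + 287 = 60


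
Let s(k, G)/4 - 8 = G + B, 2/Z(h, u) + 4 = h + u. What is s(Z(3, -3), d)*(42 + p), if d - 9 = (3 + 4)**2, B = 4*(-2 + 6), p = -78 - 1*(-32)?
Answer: -1312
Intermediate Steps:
p = -46 (p = -78 + 32 = -46)
B = 16 (B = 4*4 = 16)
Z(h, u) = 2/(-4 + h + u) (Z(h, u) = 2/(-4 + (h + u)) = 2/(-4 + h + u))
d = 58 (d = 9 + (3 + 4)**2 = 9 + 7**2 = 9 + 49 = 58)
s(k, G) = 96 + 4*G (s(k, G) = 32 + 4*(G + 16) = 32 + 4*(16 + G) = 32 + (64 + 4*G) = 96 + 4*G)
s(Z(3, -3), d)*(42 + p) = (96 + 4*58)*(42 - 46) = (96 + 232)*(-4) = 328*(-4) = -1312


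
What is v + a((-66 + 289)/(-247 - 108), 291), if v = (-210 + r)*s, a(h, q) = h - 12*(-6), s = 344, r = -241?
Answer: -55050783/355 ≈ -1.5507e+5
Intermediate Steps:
a(h, q) = 72 + h (a(h, q) = h + 72 = 72 + h)
v = -155144 (v = (-210 - 241)*344 = -451*344 = -155144)
v + a((-66 + 289)/(-247 - 108), 291) = -155144 + (72 + (-66 + 289)/(-247 - 108)) = -155144 + (72 + 223/(-355)) = -155144 + (72 + 223*(-1/355)) = -155144 + (72 - 223/355) = -155144 + 25337/355 = -55050783/355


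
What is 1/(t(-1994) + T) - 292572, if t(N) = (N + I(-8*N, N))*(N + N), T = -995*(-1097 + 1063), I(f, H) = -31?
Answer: -2372621411159/8109530 ≈ -2.9257e+5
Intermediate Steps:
T = 33830 (T = -995*(-34) = 33830)
t(N) = 2*N*(-31 + N) (t(N) = (N - 31)*(N + N) = (-31 + N)*(2*N) = 2*N*(-31 + N))
1/(t(-1994) + T) - 292572 = 1/(2*(-1994)*(-31 - 1994) + 33830) - 292572 = 1/(2*(-1994)*(-2025) + 33830) - 292572 = 1/(8075700 + 33830) - 292572 = 1/8109530 - 292572 = -2372621411159/8109530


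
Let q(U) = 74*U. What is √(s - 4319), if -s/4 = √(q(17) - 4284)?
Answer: √(-4319 - 4*I*√3026) ≈ 1.674 - 65.74*I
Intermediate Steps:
s = -4*I*√3026 (s = -4*√(74*17 - 4284) = -4*√(1258 - 4284) = -4*I*√3026 ≈ -220.04*I)
√(s - 4319) = √(-4*I*√3026 - 4319) = √(-4319 - 4*I*√3026)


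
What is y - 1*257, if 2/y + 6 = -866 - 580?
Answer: -186583/726 ≈ -257.00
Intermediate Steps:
y = -1/726 (y = 2/(-6 + (-866 - 580)) = 2/(-6 - 1446) = 2/(-1452) = 2*(-1/1452) = -1/726 ≈ -0.0013774)
y - 1*257 = -1/726 - 1*257 = -1/726 - 257 = -186583/726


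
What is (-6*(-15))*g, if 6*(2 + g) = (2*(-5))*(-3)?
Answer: 270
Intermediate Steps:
g = 3 (g = -2 + ((2*(-5))*(-3))/6 = -2 + (-10*(-3))/6 = -2 + (⅙)*30 = -2 + 5 = 3)
(-6*(-15))*g = -6*(-15)*3 = 90*3 = 270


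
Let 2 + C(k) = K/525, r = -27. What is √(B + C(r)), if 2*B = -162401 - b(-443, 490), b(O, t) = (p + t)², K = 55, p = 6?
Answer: I*√9005678430/210 ≈ 451.9*I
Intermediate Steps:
C(k) = -199/105 (C(k) = -2 + 55/525 = -2 + 55*(1/525) = -2 + 11/105 = -199/105)
b(O, t) = (6 + t)²
B = -408417/2 (B = (-162401 - (6 + 490)²)/2 = (-162401 - 1*496²)/2 = (-162401 - 1*246016)/2 = (-162401 - 246016)/2 = (½)*(-408417) = -408417/2 ≈ -2.0421e+5)
√(B + C(r)) = √(-408417/2 - 199/105) = √(-42884183/210) = I*√9005678430/210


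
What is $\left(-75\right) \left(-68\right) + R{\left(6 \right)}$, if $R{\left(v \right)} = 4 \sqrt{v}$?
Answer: $5100 + 4 \sqrt{6} \approx 5109.8$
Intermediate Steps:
$\left(-75\right) \left(-68\right) + R{\left(6 \right)} = \left(-75\right) \left(-68\right) + 4 \sqrt{6} = 5100 + 4 \sqrt{6}$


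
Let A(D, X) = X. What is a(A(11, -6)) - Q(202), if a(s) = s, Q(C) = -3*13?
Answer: 33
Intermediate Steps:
Q(C) = -39
a(A(11, -6)) - Q(202) = -6 - 1*(-39) = -6 + 39 = 33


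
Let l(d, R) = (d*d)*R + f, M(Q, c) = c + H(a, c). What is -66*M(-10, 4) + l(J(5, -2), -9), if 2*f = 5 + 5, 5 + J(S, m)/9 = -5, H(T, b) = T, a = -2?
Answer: -73027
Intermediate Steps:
J(S, m) = -90 (J(S, m) = -45 + 9*(-5) = -45 - 45 = -90)
f = 5 (f = (5 + 5)/2 = (1/2)*10 = 5)
M(Q, c) = -2 + c (M(Q, c) = c - 2 = -2 + c)
l(d, R) = 5 + R*d**2 (l(d, R) = (d*d)*R + 5 = d**2*R + 5 = R*d**2 + 5 = 5 + R*d**2)
-66*M(-10, 4) + l(J(5, -2), -9) = -66*(-2 + 4) + (5 - 9*(-90)**2) = -66*2 + (5 - 9*8100) = -132 + (5 - 72900) = -132 - 72895 = -73027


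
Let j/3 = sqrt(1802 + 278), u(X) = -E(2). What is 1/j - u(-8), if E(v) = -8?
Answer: -8 + sqrt(130)/1560 ≈ -7.9927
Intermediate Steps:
u(X) = 8 (u(X) = -1*(-8) = 8)
j = 12*sqrt(130) (j = 3*sqrt(1802 + 278) = 3*sqrt(2080) = 3*(4*sqrt(130)) = 12*sqrt(130) ≈ 136.82)
1/j - u(-8) = 1/(12*sqrt(130)) - 1*8 = sqrt(130)/1560 - 8 = -8 + sqrt(130)/1560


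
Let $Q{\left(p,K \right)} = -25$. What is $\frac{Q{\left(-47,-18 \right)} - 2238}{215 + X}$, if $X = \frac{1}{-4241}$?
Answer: $- \frac{9597383}{911814} \approx -10.526$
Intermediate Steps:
$X = - \frac{1}{4241} \approx -0.00023579$
$\frac{Q{\left(-47,-18 \right)} - 2238}{215 + X} = \frac{-25 - 2238}{215 - \frac{1}{4241}} = \frac{-25 - 2238}{\frac{911814}{4241}} = \left(-2263\right) \frac{4241}{911814} = - \frac{9597383}{911814}$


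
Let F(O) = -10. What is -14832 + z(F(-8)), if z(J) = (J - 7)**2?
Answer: -14543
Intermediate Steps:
z(J) = (-7 + J)**2
-14832 + z(F(-8)) = -14832 + (-7 - 10)**2 = -14832 + (-17)**2 = -14832 + 289 = -14543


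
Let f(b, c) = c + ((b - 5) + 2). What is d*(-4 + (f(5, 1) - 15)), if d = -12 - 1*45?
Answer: 912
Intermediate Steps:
f(b, c) = -3 + b + c (f(b, c) = c + ((-5 + b) + 2) = c + (-3 + b) = -3 + b + c)
d = -57 (d = -12 - 45 = -57)
d*(-4 + (f(5, 1) - 15)) = -57*(-4 + ((-3 + 5 + 1) - 15)) = -57*(-4 + (3 - 15)) = -57*(-4 - 12) = -57*(-16) = 912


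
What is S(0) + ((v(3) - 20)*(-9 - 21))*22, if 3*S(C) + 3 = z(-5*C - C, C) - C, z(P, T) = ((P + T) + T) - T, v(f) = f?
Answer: 11219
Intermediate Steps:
z(P, T) = P + T (z(P, T) = (P + 2*T) - T = P + T)
S(C) = -1 - 2*C (S(C) = -1 + (((-5*C - C) + C) - C)/3 = -1 + ((-6*C + C) - C)/3 = -1 + (-5*C - C)/3 = -1 + (-6*C)/3 = -1 - 2*C)
S(0) + ((v(3) - 20)*(-9 - 21))*22 = (-1 - 2*0) + ((3 - 20)*(-9 - 21))*22 = (-1 + 0) - 17*(-30)*22 = -1 + 510*22 = -1 + 11220 = 11219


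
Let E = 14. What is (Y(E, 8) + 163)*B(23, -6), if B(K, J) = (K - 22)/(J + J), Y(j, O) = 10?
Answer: -173/12 ≈ -14.417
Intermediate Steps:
B(K, J) = (-22 + K)/(2*J) (B(K, J) = (-22 + K)/((2*J)) = (-22 + K)*(1/(2*J)) = (-22 + K)/(2*J))
(Y(E, 8) + 163)*B(23, -6) = (10 + 163)*((1/2)*(-22 + 23)/(-6)) = 173*((1/2)*(-1/6)*1) = 173*(-1/12) = -173/12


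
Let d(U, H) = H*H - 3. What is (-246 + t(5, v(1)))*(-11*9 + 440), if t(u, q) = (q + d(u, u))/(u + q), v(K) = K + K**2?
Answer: -579018/7 ≈ -82717.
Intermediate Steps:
d(U, H) = -3 + H**2 (d(U, H) = H**2 - 3 = -3 + H**2)
t(u, q) = (-3 + q + u**2)/(q + u) (t(u, q) = (q + (-3 + u**2))/(u + q) = (-3 + q + u**2)/(q + u))
(-246 + t(5, v(1)))*(-11*9 + 440) = (-246 + (-3 + 1*(1 + 1) + 5**2)/(1*(1 + 1) + 5))*(-11*9 + 440) = (-246 + (-3 + 1*2 + 25)/(1*2 + 5))*(-99 + 440) = (-246 + (-3 + 2 + 25)/(2 + 5))*341 = (-246 + 24/7)*341 = -1698/7*341 = -579018/7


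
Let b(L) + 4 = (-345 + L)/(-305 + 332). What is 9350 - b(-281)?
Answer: 253184/27 ≈ 9377.2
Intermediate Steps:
b(L) = -151/9 + L/27 (b(L) = -4 + (-345 + L)/(-305 + 332) = -4 + (-345 + L)/27 = -4 + (-345 + L)*(1/27) = -4 + (-115/9 + L/27) = -151/9 + L/27)
9350 - b(-281) = 9350 - (-151/9 + (1/27)*(-281)) = 9350 - (-151/9 - 281/27) = 9350 - 1*(-734/27) = 9350 + 734/27 = 253184/27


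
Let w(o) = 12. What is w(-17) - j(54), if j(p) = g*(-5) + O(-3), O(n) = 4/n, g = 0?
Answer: 40/3 ≈ 13.333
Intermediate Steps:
j(p) = -4/3 (j(p) = 0*(-5) + 4/(-3) = 0 + 4*(-1/3) = 0 - 4/3 = -4/3)
w(-17) - j(54) = 12 - 1*(-4/3) = 12 + 4/3 = 40/3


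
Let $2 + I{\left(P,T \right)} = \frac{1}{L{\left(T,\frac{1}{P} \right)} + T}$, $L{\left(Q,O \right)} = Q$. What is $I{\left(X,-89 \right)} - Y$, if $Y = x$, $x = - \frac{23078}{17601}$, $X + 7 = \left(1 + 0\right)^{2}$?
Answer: $- \frac{2175673}{3132978} \approx -0.69444$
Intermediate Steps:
$X = -6$ ($X = -7 + \left(1 + 0\right)^{2} = -7 + 1^{2} = -7 + 1 = -6$)
$I{\left(P,T \right)} = -2 + \frac{1}{2 T}$ ($I{\left(P,T \right)} = -2 + \frac{1}{T + T} = -2 + \frac{1}{2 T}$)
$x = - \frac{23078}{17601}$ ($x = \left(-23078\right) \frac{1}{17601} = - \frac{23078}{17601} \approx -1.3112$)
$Y = - \frac{23078}{17601} \approx -1.3112$
$I{\left(X,-89 \right)} - Y = \left(-2 + \frac{1}{2 \left(-89\right)}\right) - - \frac{23078}{17601} = \left(-2 + \frac{1}{2} \left(- \frac{1}{89}\right)\right) + \frac{23078}{17601} = \left(-2 - \frac{1}{178}\right) + \frac{23078}{17601} = - \frac{357}{178} + \frac{23078}{17601} = - \frac{2175673}{3132978}$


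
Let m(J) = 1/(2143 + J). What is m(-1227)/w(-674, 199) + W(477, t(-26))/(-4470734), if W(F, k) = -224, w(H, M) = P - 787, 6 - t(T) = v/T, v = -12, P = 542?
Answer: 22899673/501661062140 ≈ 4.5648e-5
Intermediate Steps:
t(T) = 6 + 12/T (t(T) = 6 - (-12)/T = 6 + 12/T)
w(H, M) = -245 (w(H, M) = 542 - 787 = -245)
m(-1227)/w(-674, 199) + W(477, t(-26))/(-4470734) = 1/((2143 - 1227)*(-245)) - 224/(-4470734) = -1/245/916 - 224*(-1/4470734) = (1/916)*(-1/245) + 112/2235367 = -1/224420 + 112/2235367 = 22899673/501661062140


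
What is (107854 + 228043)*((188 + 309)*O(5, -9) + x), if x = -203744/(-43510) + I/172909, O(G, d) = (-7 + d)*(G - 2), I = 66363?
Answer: -2739652677893346989/341966845 ≈ -8.0115e+9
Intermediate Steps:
O(G, d) = (-7 + d)*(-2 + G)
x = 1732573883/341966845 (x = -203744/(-43510) + 66363/172909 = -203744*(-1/43510) + 66363*(1/172909) = 101872/21755 + 6033/15719 = 1732573883/341966845 ≈ 5.0665)
(107854 + 228043)*((188 + 309)*O(5, -9) + x) = (107854 + 228043)*((188 + 309)*(14 - 7*5 - 2*(-9) + 5*(-9)) + 1732573883/341966845) = 335897*(497*(14 - 35 + 18 - 45) + 1732573883/341966845) = 335897*(497*(-48) + 1732573883/341966845) = 335897*(-23856 + 1732573883/341966845) = 335897*(-8156228480437/341966845) = -2739652677893346989/341966845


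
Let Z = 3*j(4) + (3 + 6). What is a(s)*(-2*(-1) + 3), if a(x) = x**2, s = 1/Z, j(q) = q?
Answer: 5/441 ≈ 0.011338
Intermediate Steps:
Z = 21 (Z = 3*4 + (3 + 6) = 12 + 9 = 21)
s = 1/21 ≈ 0.047619
a(s)*(-2*(-1) + 3) = (1/21)**2*(-2*(-1) + 3) = (2 + 3)/441 = (1/441)*5 = 5/441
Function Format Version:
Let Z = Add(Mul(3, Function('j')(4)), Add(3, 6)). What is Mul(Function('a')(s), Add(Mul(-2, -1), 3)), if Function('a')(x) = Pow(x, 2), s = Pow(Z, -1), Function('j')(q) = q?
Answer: Rational(5, 441) ≈ 0.011338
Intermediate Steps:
Z = 21 (Z = Add(Mul(3, 4), Add(3, 6)) = Add(12, 9) = 21)
s = Rational(1, 21) (s = Pow(21, -1) = Rational(1, 21) ≈ 0.047619)
Mul(Function('a')(s), Add(Mul(-2, -1), 3)) = Mul(Pow(Rational(1, 21), 2), Add(Mul(-2, -1), 3)) = Mul(Rational(1, 441), Add(2, 3)) = Mul(Rational(1, 441), 5) = Rational(5, 441)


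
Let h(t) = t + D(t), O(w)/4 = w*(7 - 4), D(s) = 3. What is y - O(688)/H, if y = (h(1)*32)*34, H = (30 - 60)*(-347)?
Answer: 7549344/1735 ≈ 4351.2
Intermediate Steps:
O(w) = 12*w (O(w) = 4*(w*(7 - 4)) = 4*(w*3) = 4*(3*w) = 12*w)
h(t) = 3 + t (h(t) = t + 3 = 3 + t)
H = 10410 (H = -30*(-347) = 10410)
y = 4352 (y = ((3 + 1)*32)*34 = (4*32)*34 = 128*34 = 4352)
y - O(688)/H = 4352 - 12*688/10410 = 4352 - 8256/10410 = 4352 - 1*1376/1735 = 4352 - 1376/1735 = 7549344/1735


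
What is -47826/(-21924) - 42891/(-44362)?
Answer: 42527768/13508229 ≈ 3.1483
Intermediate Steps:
-47826/(-21924) - 42891/(-44362) = -47826*(-1/21924) - 42891*(-1/44362) = 2657/1218 + 42891/44362 = 42527768/13508229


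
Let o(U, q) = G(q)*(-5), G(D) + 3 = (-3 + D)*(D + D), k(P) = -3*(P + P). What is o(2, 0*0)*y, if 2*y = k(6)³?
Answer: -349920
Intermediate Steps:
k(P) = -6*P
G(D) = -3 + 2*D*(-3 + D) (G(D) = -3 + (-3 + D)*(D + D) = -3 + (-3 + D)*(2*D) = -3 + 2*D*(-3 + D))
o(U, q) = 15 - 10*q² + 30*q (o(U, q) = (-3 - 6*q + 2*q²)*(-5) = 15 - 10*q² + 30*q)
y = -23328 (y = (-6*6)³/2 = (½)*(-36)³ = (½)*(-46656) = -23328)
o(2, 0*0)*y = (15 - 10*(0*0)² + 30*(0*0))*(-23328) = (15 - 10*0² + 30*0)*(-23328) = (15 - 10*0 + 0)*(-23328) = (15 + 0 + 0)*(-23328) = 15*(-23328) = -349920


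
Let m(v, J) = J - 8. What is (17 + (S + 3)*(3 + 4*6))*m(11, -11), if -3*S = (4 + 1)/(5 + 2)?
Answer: -12179/7 ≈ -1739.9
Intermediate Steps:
m(v, J) = -8 + J
S = -5/21 (S = -(4 + 1)/(3*(5 + 2)) = -5/(3*7) = -1/3*5/7 = -5/21 ≈ -0.23810)
(17 + (S + 3)*(3 + 4*6))*m(11, -11) = (17 + (-5/21 + 3)*(3 + 4*6))*(-8 - 11) = (17 + 58*(3 + 24)/21)*(-19) = (17 + (58/21)*27)*(-19) = (17 + 522/7)*(-19) = (641/7)*(-19) = -12179/7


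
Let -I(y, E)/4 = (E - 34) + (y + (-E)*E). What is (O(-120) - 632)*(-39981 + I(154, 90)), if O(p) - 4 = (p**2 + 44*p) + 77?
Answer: -72159549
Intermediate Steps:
O(p) = 81 + p**2 + 44*p (O(p) = 4 + ((p**2 + 44*p) + 77) = 4 + (77 + p**2 + 44*p) = 81 + p**2 + 44*p)
I(y, E) = 136 - 4*E - 4*y + 4*E**2 (I(y, E) = -4*((E - 34) + (y + (-E)*E)) = -4*((-34 + E) + (y - E**2)) = -4*(-34 + E + y - E**2) = 136 - 4*E - 4*y + 4*E**2)
(O(-120) - 632)*(-39981 + I(154, 90)) = ((81 + (-120)**2 + 44*(-120)) - 632)*(-39981 + (136 - 4*90 - 4*154 + 4*90**2)) = ((81 + 14400 - 5280) - 632)*(-39981 + (136 - 360 - 616 + 4*8100)) = (9201 - 632)*(-39981 + (136 - 360 - 616 + 32400)) = 8569*(-39981 + 31560) = 8569*(-8421) = -72159549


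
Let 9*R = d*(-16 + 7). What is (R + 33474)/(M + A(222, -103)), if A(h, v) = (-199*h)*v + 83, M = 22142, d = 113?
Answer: 33361/4572559 ≈ 0.0072959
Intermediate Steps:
R = -113 (R = (113*(-16 + 7))/9 = (113*(-9))/9 = (⅑)*(-1017) = -113)
A(h, v) = 83 - 199*h*v (A(h, v) = -199*h*v + 83 = 83 - 199*h*v)
(R + 33474)/(M + A(222, -103)) = (-113 + 33474)/(22142 + (83 - 199*222*(-103))) = 33361/(22142 + (83 + 4550334)) = 33361/(22142 + 4550417) = 33361/4572559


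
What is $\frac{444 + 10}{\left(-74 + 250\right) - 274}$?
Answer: $- \frac{227}{49} \approx -4.6327$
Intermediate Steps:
$\frac{444 + 10}{\left(-74 + 250\right) - 274} = \frac{454}{176 - 274} = \frac{454}{-98} = 454 \left(- \frac{1}{98}\right) = - \frac{227}{49}$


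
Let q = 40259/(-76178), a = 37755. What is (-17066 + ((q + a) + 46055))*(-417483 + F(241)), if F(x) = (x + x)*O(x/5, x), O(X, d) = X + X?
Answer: -9431995319874743/380890 ≈ -2.4763e+10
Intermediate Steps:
q = -40259/76178 (q = 40259*(-1/76178) = -40259/76178 ≈ -0.52849)
O(X, d) = 2*X
F(x) = 4*x**2/5 (F(x) = (x + x)*(2*(x/5)) = (2*x)*(2*(x*(1/5))) = (2*x)*(2*(x/5)) = (2*x)*(2*x/5) = 4*x**2/5)
(-17066 + ((q + a) + 46055))*(-417483 + F(241)) = (-17066 + ((-40259/76178 + 37755) + 46055))*(-417483 + (4/5)*241**2) = (-17066 + (2876060131/76178 + 46055))*(-417483 + (4/5)*58081) = (-17066 + 6384437921/76178)*(-417483 + 232324/5) = (5084384173/76178)*(-1855091/5) = -9431995319874743/380890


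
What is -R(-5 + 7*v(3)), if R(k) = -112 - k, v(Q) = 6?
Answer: 149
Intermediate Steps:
-R(-5 + 7*v(3)) = -(-112 - (-5 + 7*6)) = -(-112 - (-5 + 42)) = -(-112 - 1*37) = -(-112 - 37) = -1*(-149) = 149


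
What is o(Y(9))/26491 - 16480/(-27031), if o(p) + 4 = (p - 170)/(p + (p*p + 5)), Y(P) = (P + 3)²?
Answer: 9115540664254/14955293645585 ≈ 0.60952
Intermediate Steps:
Y(P) = (3 + P)²
o(p) = -4 + (-170 + p)/(5 + p + p²) (o(p) = -4 + (p - 170)/(p + (p*p + 5)) = -4 + (-170 + p)/(p + (p² + 5)) = -4 + (-170 + p)/(p + (5 + p²)) = -4 + (-170 + p)/(5 + p + p²))
o(Y(9))/26491 - 16480/(-27031) = ((-190 - 4*(3 + 9)⁴ - 3*(3 + 9)²)/(5 + (3 + 9)² + ((3 + 9)²)²))/26491 - 16480/(-27031) = ((-190 - 4*(12²)² - 3*12²)/(5 + 12² + (12²)²))*(1/26491) - 16480*(-1/27031) = ((-190 - 4*144² - 3*144)/(5 + 144 + 144²))*(1/26491) + 16480/27031 = ((-190 - 4*20736 - 432)/(5 + 144 + 20736))*(1/26491) + 16480/27031 = ((-190 - 82944 - 432)/20885)*(1/26491) + 16480/27031 = ((1/20885)*(-83566))*(1/26491) + 16480/27031 = -83566/20885*1/26491 + 16480/27031 = -83566/553264535 + 16480/27031 = 9115540664254/14955293645585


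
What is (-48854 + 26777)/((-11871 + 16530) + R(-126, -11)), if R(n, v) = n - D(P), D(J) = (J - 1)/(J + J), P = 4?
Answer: -19624/4029 ≈ -4.8707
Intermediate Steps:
D(J) = (-1 + J)/(2*J) (D(J) = (-1 + J)/((2*J)) = (-1 + J)*(1/(2*J)) = (-1 + J)/(2*J))
R(n, v) = -3/8 + n (R(n, v) = n - (-1 + 4)/(2*4) = n - 3/(2*4) = n - 1*3/8 = n - 3/8 = -3/8 + n)
(-48854 + 26777)/((-11871 + 16530) + R(-126, -11)) = (-48854 + 26777)/((-11871 + 16530) + (-3/8 - 126)) = -22077/(4659 - 1011/8) = -22077/36261/8 = -22077*8/36261 = -19624/4029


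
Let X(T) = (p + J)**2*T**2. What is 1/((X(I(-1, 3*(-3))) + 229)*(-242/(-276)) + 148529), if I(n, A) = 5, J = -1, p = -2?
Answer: 69/10275968 ≈ 6.7147e-6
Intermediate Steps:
X(T) = 9*T**2 (X(T) = (-2 - 1)**2*T**2 = (-3)**2*T**2 = 9*T**2)
1/((X(I(-1, 3*(-3))) + 229)*(-242/(-276)) + 148529) = 1/((9*5**2 + 229)*(-242/(-276)) + 148529) = 1/((9*25 + 229)*(-242*(-1/276)) + 148529) = 1/((225 + 229)*(121/138) + 148529) = 1/(454*(121/138) + 148529) = 1/(27467/69 + 148529) = 1/(10275968/69) = 69/10275968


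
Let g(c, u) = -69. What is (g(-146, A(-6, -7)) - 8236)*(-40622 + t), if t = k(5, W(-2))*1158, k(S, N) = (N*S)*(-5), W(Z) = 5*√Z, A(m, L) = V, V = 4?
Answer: 337365710 + 1202148750*I*√2 ≈ 3.3737e+8 + 1.7001e+9*I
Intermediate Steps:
A(m, L) = 4
k(S, N) = -5*N*S
t = -144750*I*√2 (t = -5*5*√(-2)*5*1158 = -5*5*(I*√2)*5*1158 = -5*5*I*√2*5*1158 = -125*I*√2*1158 = -144750*I*√2 ≈ -2.0471e+5*I)
(g(-146, A(-6, -7)) - 8236)*(-40622 + t) = (-69 - 8236)*(-40622 - 144750*I*√2) = -8305*(-40622 - 144750*I*√2) = 337365710 + 1202148750*I*√2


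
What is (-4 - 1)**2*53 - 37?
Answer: 1288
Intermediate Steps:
(-4 - 1)**2*53 - 37 = (-5)**2*53 - 37 = 25*53 - 37 = 1325 - 37 = 1288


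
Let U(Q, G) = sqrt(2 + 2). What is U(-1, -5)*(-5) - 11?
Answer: -21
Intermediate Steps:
U(Q, G) = 2 (U(Q, G) = sqrt(4) = 2)
U(-1, -5)*(-5) - 11 = 2*(-5) - 11 = -10 - 11 = -21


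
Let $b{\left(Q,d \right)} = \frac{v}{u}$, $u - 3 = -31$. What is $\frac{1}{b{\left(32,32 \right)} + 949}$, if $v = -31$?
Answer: $\frac{28}{26603} \approx 0.0010525$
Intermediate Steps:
$u = -28$ ($u = 3 - 31 = -28$)
$b{\left(Q,d \right)} = \frac{31}{28}$ ($b{\left(Q,d \right)} = - \frac{31}{-28} = \left(-31\right) \left(- \frac{1}{28}\right) = \frac{31}{28}$)
$\frac{1}{b{\left(32,32 \right)} + 949} = \frac{1}{\frac{31}{28} + 949} = \frac{1}{\frac{26603}{28}} = \frac{28}{26603}$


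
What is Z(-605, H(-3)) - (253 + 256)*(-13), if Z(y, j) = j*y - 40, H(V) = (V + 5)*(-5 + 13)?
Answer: -3103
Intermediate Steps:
H(V) = 40 + 8*V (H(V) = (5 + V)*8 = 40 + 8*V)
Z(y, j) = -40 + j*y
Z(-605, H(-3)) - (253 + 256)*(-13) = (-40 + (40 + 8*(-3))*(-605)) - (253 + 256)*(-13) = (-40 + (40 - 24)*(-605)) - 509*(-13) = (-40 + 16*(-605)) - 1*(-6617) = (-40 - 9680) + 6617 = -9720 + 6617 = -3103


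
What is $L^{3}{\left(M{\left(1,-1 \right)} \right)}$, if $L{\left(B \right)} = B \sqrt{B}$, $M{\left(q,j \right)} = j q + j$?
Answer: $16 i \sqrt{2} \approx 22.627 i$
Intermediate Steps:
$M{\left(q,j \right)} = j + j q$
$L{\left(B \right)} = B^{\frac{3}{2}}$
$L^{3}{\left(M{\left(1,-1 \right)} \right)} = \left(\left(- (1 + 1)\right)^{\frac{3}{2}}\right)^{3} = \left(\left(\left(-1\right) 2\right)^{\frac{3}{2}}\right)^{3} = \left(\left(-2\right)^{\frac{3}{2}}\right)^{3} = \left(- 2 i \sqrt{2}\right)^{3} = 16 i \sqrt{2}$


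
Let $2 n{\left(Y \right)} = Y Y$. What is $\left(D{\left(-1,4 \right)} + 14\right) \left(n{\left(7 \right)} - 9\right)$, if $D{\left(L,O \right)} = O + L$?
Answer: $\frac{527}{2} \approx 263.5$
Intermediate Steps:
$D{\left(L,O \right)} = L + O$
$n{\left(Y \right)} = \frac{Y^{2}}{2}$ ($n{\left(Y \right)} = \frac{Y Y}{2} = \frac{Y^{2}}{2}$)
$\left(D{\left(-1,4 \right)} + 14\right) \left(n{\left(7 \right)} - 9\right) = \left(\left(-1 + 4\right) + 14\right) \left(\frac{7^{2}}{2} - 9\right) = \left(3 + 14\right) \left(\frac{1}{2} \cdot 49 - 9\right) = 17 \left(\frac{49}{2} - 9\right) = 17 \cdot \frac{31}{2} = \frac{527}{2}$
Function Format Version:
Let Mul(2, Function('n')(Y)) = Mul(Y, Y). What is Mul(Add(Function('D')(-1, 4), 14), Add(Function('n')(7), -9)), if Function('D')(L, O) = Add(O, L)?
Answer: Rational(527, 2) ≈ 263.50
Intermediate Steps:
Function('D')(L, O) = Add(L, O)
Function('n')(Y) = Mul(Rational(1, 2), Pow(Y, 2)) (Function('n')(Y) = Mul(Rational(1, 2), Mul(Y, Y)) = Mul(Rational(1, 2), Pow(Y, 2)))
Mul(Add(Function('D')(-1, 4), 14), Add(Function('n')(7), -9)) = Mul(Add(Add(-1, 4), 14), Add(Mul(Rational(1, 2), Pow(7, 2)), -9)) = Mul(Add(3, 14), Add(Mul(Rational(1, 2), 49), -9)) = Mul(17, Add(Rational(49, 2), -9)) = Mul(17, Rational(31, 2)) = Rational(527, 2)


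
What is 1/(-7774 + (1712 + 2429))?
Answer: -1/3633 ≈ -0.00027525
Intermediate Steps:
1/(-7774 + (1712 + 2429)) = 1/(-7774 + 4141) = 1/(-3633) = -1/3633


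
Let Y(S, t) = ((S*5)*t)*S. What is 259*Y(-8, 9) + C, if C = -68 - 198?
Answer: 745654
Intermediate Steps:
C = -266
Y(S, t) = 5*t*S**2 (Y(S, t) = ((5*S)*t)*S = (5*S*t)*S = 5*t*S**2)
259*Y(-8, 9) + C = 259*(5*9*(-8)**2) - 266 = 259*(5*9*64) - 266 = 259*2880 - 266 = 745920 - 266 = 745654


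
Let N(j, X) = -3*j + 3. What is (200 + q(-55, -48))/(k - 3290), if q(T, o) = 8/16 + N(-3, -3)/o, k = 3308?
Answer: 89/8 ≈ 11.125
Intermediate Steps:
N(j, X) = 3 - 3*j
q(T, o) = 1/2 + 12/o (q(T, o) = 8/16 + (3 - 3*(-3))/o = 8*(1/16) + (3 + 9)/o = 1/2 + 12/o)
(200 + q(-55, -48))/(k - 3290) = (200 + (1/2)*(24 - 48)/(-48))/(3308 - 3290) = (200 + (1/2)*(-1/48)*(-24))/18 = (200 + 1/4)*(1/18) = (801/4)*(1/18) = 89/8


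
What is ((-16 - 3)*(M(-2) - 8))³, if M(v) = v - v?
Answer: 3511808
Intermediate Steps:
M(v) = 0
((-16 - 3)*(M(-2) - 8))³ = ((-16 - 3)*(0 - 8))³ = (-19*(-8))³ = 152³ = 3511808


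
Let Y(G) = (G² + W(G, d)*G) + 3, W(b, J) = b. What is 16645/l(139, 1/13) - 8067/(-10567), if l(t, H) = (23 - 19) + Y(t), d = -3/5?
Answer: 487669198/408403983 ≈ 1.1941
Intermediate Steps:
d = -⅗ (d = -3*⅕ = -⅗ ≈ -0.60000)
Y(G) = 3 + 2*G² (Y(G) = (G² + G*G) + 3 = (G² + G²) + 3 = 2*G² + 3 = 3 + 2*G²)
l(t, H) = 7 + 2*t² (l(t, H) = (23 - 19) + (3 + 2*t²) = 4 + (3 + 2*t²) = 7 + 2*t²)
16645/l(139, 1/13) - 8067/(-10567) = 16645/(7 + 2*139²) - 8067/(-10567) = 16645/(7 + 2*19321) - 8067*(-1/10567) = 16645/(7 + 38642) + 8067/10567 = 16645/38649 + 8067/10567 = 487669198/408403983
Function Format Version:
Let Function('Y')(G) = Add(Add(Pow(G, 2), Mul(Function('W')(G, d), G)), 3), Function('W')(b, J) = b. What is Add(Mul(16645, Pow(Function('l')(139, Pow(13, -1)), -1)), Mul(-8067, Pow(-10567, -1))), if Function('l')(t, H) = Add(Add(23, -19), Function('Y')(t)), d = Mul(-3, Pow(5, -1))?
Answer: Rational(487669198, 408403983) ≈ 1.1941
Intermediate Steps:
d = Rational(-3, 5) (d = Mul(-3, Rational(1, 5)) = Rational(-3, 5) ≈ -0.60000)
Function('Y')(G) = Add(3, Mul(2, Pow(G, 2))) (Function('Y')(G) = Add(Add(Pow(G, 2), Mul(G, G)), 3) = Add(Add(Pow(G, 2), Pow(G, 2)), 3) = Add(Mul(2, Pow(G, 2)), 3) = Add(3, Mul(2, Pow(G, 2))))
Function('l')(t, H) = Add(7, Mul(2, Pow(t, 2))) (Function('l')(t, H) = Add(Add(23, -19), Add(3, Mul(2, Pow(t, 2)))) = Add(4, Add(3, Mul(2, Pow(t, 2)))) = Add(7, Mul(2, Pow(t, 2))))
Add(Mul(16645, Pow(Function('l')(139, Pow(13, -1)), -1)), Mul(-8067, Pow(-10567, -1))) = Add(Mul(16645, Pow(Add(7, Mul(2, Pow(139, 2))), -1)), Mul(-8067, Pow(-10567, -1))) = Add(Mul(16645, Pow(Add(7, Mul(2, 19321)), -1)), Mul(-8067, Rational(-1, 10567))) = Add(Mul(16645, Pow(Add(7, 38642), -1)), Rational(8067, 10567)) = Add(Mul(16645, Pow(38649, -1)), Rational(8067, 10567)) = Add(Mul(16645, Rational(1, 38649)), Rational(8067, 10567)) = Add(Rational(16645, 38649), Rational(8067, 10567)) = Rational(487669198, 408403983)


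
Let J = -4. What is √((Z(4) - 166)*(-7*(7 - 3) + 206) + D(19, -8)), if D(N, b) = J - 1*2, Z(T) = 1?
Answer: 24*I*√51 ≈ 171.39*I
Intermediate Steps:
D(N, b) = -6 (D(N, b) = -4 - 1*2 = -4 - 2 = -6)
√((Z(4) - 166)*(-7*(7 - 3) + 206) + D(19, -8)) = √((1 - 166)*(-7*(7 - 3) + 206) - 6) = √(-165*(-7*4 + 206) - 6) = √(-165*(-28 + 206) - 6) = √(-165*178 - 6) = √(-29370 - 6) = √(-29376) = 24*I*√51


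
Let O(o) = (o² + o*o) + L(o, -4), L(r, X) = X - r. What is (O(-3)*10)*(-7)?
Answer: -1190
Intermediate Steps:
O(o) = -4 - o + 2*o² (O(o) = (o² + o*o) + (-4 - o) = (o² + o²) + (-4 - o) = 2*o² + (-4 - o) = -4 - o + 2*o²)
(O(-3)*10)*(-7) = ((-4 - 1*(-3) + 2*(-3)²)*10)*(-7) = ((-4 + 3 + 2*9)*10)*(-7) = ((-4 + 3 + 18)*10)*(-7) = (17*10)*(-7) = 170*(-7) = -1190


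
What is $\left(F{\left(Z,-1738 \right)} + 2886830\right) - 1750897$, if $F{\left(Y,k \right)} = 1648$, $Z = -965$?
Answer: $1137581$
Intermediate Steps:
$\left(F{\left(Z,-1738 \right)} + 2886830\right) - 1750897 = \left(1648 + 2886830\right) - 1750897 = 2888478 - 1750897 = 1137581$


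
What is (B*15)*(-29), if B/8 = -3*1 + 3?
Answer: 0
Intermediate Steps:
B = 0 (B = 8*(-3*1 + 3) = 8*(-3 + 3) = 8*0 = 0)
(B*15)*(-29) = (0*15)*(-29) = 0*(-29) = 0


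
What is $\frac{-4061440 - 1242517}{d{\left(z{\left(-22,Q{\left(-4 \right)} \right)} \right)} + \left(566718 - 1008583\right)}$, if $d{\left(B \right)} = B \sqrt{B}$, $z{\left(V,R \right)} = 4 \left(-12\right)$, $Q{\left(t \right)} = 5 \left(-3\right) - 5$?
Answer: $\frac{2343632959805}{195244788817} - \frac{1018359744 i \sqrt{3}}{195244788817} \approx 12.004 - 0.0090341 i$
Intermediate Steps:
$Q{\left(t \right)} = -20$ ($Q{\left(t \right)} = -15 - 5 = -20$)
$z{\left(V,R \right)} = -48$
$d{\left(B \right)} = B^{\frac{3}{2}}$
$\frac{-4061440 - 1242517}{d{\left(z{\left(-22,Q{\left(-4 \right)} \right)} \right)} + \left(566718 - 1008583\right)} = \frac{-4061440 - 1242517}{\left(-48\right)^{\frac{3}{2}} + \left(566718 - 1008583\right)} = - \frac{5303957}{- 192 i \sqrt{3} - 441865} = - \frac{5303957}{-441865 - 192 i \sqrt{3}}$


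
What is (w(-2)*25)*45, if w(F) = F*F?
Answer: 4500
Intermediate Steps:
w(F) = F**2
(w(-2)*25)*45 = ((-2)**2*25)*45 = (4*25)*45 = 100*45 = 4500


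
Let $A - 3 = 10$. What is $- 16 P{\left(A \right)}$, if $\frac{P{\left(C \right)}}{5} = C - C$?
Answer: $0$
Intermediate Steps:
$A = 13$ ($A = 3 + 10 = 13$)
$P{\left(C \right)} = 0$ ($P{\left(C \right)} = 5 \left(C - C\right) = 5 \cdot 0 = 0$)
$- 16 P{\left(A \right)} = \left(-16\right) 0 = 0$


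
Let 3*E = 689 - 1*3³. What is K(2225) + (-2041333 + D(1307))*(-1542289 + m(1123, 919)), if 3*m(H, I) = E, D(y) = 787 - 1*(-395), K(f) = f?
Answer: 28317171450814/9 ≈ 3.1464e+12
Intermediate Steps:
D(y) = 1182 (D(y) = 787 + 395 = 1182)
E = 662/3 (E = (689 - 1*3³)/3 = (689 - 1*27)/3 = (689 - 27)/3 = (⅓)*662 = 662/3 ≈ 220.67)
m(H, I) = 662/9 (m(H, I) = (⅓)*(662/3) = 662/9)
K(2225) + (-2041333 + D(1307))*(-1542289 + m(1123, 919)) = 2225 + (-2041333 + 1182)*(-1542289 + 662/9) = 2225 - 2040151*(-13879939/9) = 2225 + 28317171430789/9 = 28317171450814/9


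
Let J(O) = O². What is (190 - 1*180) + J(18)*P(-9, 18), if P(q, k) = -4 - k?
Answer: -7118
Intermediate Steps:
(190 - 1*180) + J(18)*P(-9, 18) = (190 - 1*180) + 18²*(-4 - 1*18) = (190 - 180) + 324*(-4 - 18) = 10 + 324*(-22) = 10 - 7128 = -7118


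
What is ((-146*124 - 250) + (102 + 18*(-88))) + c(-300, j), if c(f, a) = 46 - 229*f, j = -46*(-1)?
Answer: 48910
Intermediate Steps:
j = 46
((-146*124 - 250) + (102 + 18*(-88))) + c(-300, j) = ((-146*124 - 250) + (102 + 18*(-88))) + (46 - 229*(-300)) = ((-18104 - 250) + (102 - 1584)) + (46 + 68700) = (-18354 - 1482) + 68746 = -19836 + 68746 = 48910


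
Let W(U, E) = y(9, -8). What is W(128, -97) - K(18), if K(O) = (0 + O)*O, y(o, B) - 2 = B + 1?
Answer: -329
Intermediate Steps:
y(o, B) = 3 + B (y(o, B) = 2 + (B + 1) = 2 + (1 + B) = 3 + B)
W(U, E) = -5 (W(U, E) = 3 - 8 = -5)
K(O) = O**2 (K(O) = O*O = O**2)
W(128, -97) - K(18) = -5 - 1*18**2 = -5 - 1*324 = -5 - 324 = -329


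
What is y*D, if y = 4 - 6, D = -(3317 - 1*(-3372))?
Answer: 13378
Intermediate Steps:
D = -6689 (D = -(3317 + 3372) = -1*6689 = -6689)
y = -2
y*D = -2*(-6689) = 13378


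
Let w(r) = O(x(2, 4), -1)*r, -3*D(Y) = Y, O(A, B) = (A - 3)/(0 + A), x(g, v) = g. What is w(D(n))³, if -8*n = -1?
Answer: 1/110592 ≈ 9.0422e-6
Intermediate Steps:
n = ⅛ (n = -⅛*(-1) = ⅛ ≈ 0.12500)
O(A, B) = (-3 + A)/A
D(Y) = -Y/3
w(r) = -r/2 (w(r) = ((-3 + 2)/2)*r = ((½)*(-1))*r = -r/2)
w(D(n))³ = (-(-1)/(6*8))³ = (-½*(-1/24))³ = (1/48)³ = 1/110592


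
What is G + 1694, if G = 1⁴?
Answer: 1695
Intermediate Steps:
G = 1
G + 1694 = 1 + 1694 = 1695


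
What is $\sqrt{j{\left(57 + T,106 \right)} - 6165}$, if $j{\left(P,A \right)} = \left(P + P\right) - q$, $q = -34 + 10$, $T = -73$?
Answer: $i \sqrt{6173} \approx 78.568 i$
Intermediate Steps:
$q = -24$
$j{\left(P,A \right)} = 24 + 2 P$ ($j{\left(P,A \right)} = \left(P + P\right) - -24 = 2 P + 24 = 24 + 2 P$)
$\sqrt{j{\left(57 + T,106 \right)} - 6165} = \sqrt{\left(24 + 2 \left(57 - 73\right)\right) - 6165} = \sqrt{\left(24 + 2 \left(-16\right)\right) - 6165} = \sqrt{\left(24 - 32\right) - 6165} = \sqrt{-8 - 6165} = \sqrt{-6173} = i \sqrt{6173}$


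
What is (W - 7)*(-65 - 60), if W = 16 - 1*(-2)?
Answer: -1375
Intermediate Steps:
W = 18 (W = 16 + 2 = 18)
(W - 7)*(-65 - 60) = (18 - 7)*(-65 - 60) = 11*(-125) = -1375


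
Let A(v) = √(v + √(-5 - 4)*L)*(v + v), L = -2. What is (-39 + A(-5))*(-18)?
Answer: 702 + 180*√(-5 - 6*I) ≈ 915.37 - 455.55*I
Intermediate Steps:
A(v) = 2*v*√(v - 6*I) (A(v) = √(v + √(-5 - 4)*(-2))*(v + v) = √(v + √(-9)*(-2))*(2*v) = √(v + (3*I)*(-2))*(2*v) = √(v - 6*I)*(2*v) = 2*v*√(v - 6*I))
(-39 + A(-5))*(-18) = (-39 + 2*(-5)*√(-5 - 6*I))*(-18) = (-39 - 10*√(-5 - 6*I))*(-18) = 702 + 180*√(-5 - 6*I)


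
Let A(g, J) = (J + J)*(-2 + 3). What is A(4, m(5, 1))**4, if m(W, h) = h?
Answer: 16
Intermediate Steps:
A(g, J) = 2*J (A(g, J) = (2*J)*1 = 2*J)
A(4, m(5, 1))**4 = (2*1)**4 = 2**4 = 16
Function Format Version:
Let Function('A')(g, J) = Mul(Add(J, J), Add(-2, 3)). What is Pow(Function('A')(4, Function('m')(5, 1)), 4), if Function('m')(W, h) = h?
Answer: 16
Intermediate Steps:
Function('A')(g, J) = Mul(2, J) (Function('A')(g, J) = Mul(Mul(2, J), 1) = Mul(2, J))
Pow(Function('A')(4, Function('m')(5, 1)), 4) = Pow(Mul(2, 1), 4) = Pow(2, 4) = 16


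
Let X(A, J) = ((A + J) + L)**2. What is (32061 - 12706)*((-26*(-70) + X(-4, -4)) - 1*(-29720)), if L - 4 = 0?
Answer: 610766380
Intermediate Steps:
L = 4 (L = 4 + 0 = 4)
X(A, J) = (4 + A + J)**2 (X(A, J) = ((A + J) + 4)**2 = (4 + A + J)**2)
(32061 - 12706)*((-26*(-70) + X(-4, -4)) - 1*(-29720)) = (32061 - 12706)*((-26*(-70) + (4 - 4 - 4)**2) - 1*(-29720)) = 19355*((1820 + (-4)**2) + 29720) = 19355*((1820 + 16) + 29720) = 19355*(1836 + 29720) = 19355*31556 = 610766380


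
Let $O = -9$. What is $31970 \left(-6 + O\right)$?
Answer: $-479550$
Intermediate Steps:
$31970 \left(-6 + O\right) = 31970 \left(-6 - 9\right) = 31970 \left(-15\right) = -479550$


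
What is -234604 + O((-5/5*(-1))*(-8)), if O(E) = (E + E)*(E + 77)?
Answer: -235708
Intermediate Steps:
O(E) = 2*E*(77 + E) (O(E) = (2*E)*(77 + E) = 2*E*(77 + E))
-234604 + O((-5/5*(-1))*(-8)) = -234604 + 2*((-5/5*(-1))*(-8))*(77 + (-5/5*(-1))*(-8)) = -234604 + 2*((-5*⅕*(-1))*(-8))*(77 + (-5*⅕*(-1))*(-8)) = -234604 + 2*(-1*(-1)*(-8))*(77 - 1*(-1)*(-8)) = -234604 + 2*(1*(-8))*(77 + 1*(-8)) = -234604 + 2*(-8)*(77 - 8) = -234604 + 2*(-8)*69 = -234604 - 1104 = -235708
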